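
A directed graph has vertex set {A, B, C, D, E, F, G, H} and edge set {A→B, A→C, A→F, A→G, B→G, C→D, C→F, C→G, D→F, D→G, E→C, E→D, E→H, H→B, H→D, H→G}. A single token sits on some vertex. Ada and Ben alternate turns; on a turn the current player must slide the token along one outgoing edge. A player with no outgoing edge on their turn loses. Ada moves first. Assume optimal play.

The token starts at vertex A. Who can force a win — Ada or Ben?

Ada wins.

Classify positions by backward induction: terminal positions (no move available) are L. From any other position, the mover wins iff some move reaches an L.
Every edge goes from a vertex to one that appears earlier in the order F, G, D, C, B, H, E, A, so processing vertices in that order labels each vertex after all of its successors.
F: no outgoing edge → L
G: no outgoing edge → L
D: →G(L), so W
C: →G(L), so W
B: →G(L), so W
H: →G(L), so W
E: →H(W), C(W), D(W) — all W, so L
A: →G(L), so W
The starting position A is W: Ada should move to G, handing over an L position.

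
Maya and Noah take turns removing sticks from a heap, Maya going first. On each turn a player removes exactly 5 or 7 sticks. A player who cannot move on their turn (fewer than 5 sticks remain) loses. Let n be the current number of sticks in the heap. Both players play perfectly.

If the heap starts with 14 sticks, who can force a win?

Noah wins.

Label each position W (a win for the player to move) or L (a loss). A position with no legal move is L; any other position is W exactly when some move reaches an L, and L when every move reaches a W.
n=0: no move → L
n=1: no move → L
n=2: no move → L
n=3: no move → L
n=4: no move → L
n=5: reaches L-position 0 → W
n=6: reaches L-position 1 → W
n=7: reaches L-position 2 → W
n=8: reaches L-position 3 → W
n=9: reaches L-position 4 → W
n=10: reaches L-position 3 → W
n=11: reaches L-position 4 → W
n=12: only reaches 7(W), 5(W), all W → L
n=13: only reaches 8(W), 6(W), all W → L
n=14: only reaches 9(W), 7(W), all W → L
The starting position 14 is L: whatever Maya does, the opponent receives a W position.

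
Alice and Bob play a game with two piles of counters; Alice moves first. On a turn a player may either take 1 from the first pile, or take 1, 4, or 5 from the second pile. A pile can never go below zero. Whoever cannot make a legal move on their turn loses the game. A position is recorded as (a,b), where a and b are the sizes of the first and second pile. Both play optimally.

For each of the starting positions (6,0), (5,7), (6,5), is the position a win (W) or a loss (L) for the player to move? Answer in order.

(6,0): L, (5,7): W, (6,5): W

Work bottom-up. With no move the player to move loses. Otherwise the position is W if at least one move leads to an L position for the opponent, and L if every move leads to a W.
No move ever increases a pile, so every position that can arise here has a ≤ 6 and b ≤ 7; it is enough to label the cells with 0 ≤ a ≤ 6 and 0 ≤ b ≤ 7.
Every move lowers a or b (never raises either), so fill the grid row by row in increasing a, and left to right within a row: each cell's successors are then already labelled.
      b=0  b=1  b=2  b=3  b=4  b=5  b=6  b=7
a=0:    L    W    L    W    W    W    W    W
a=1:    W    L    W    L    W    W    W    W
a=2:    L    W    L    W    W    W    W    W
a=3:    W    L    W    L    W    W    W    W
a=4:    L    W    L    W    W    W    W    W
a=5:    W    L    W    L    W    W    W    W
a=6:    L    W    L    W    W    W    W    W
Cells with no legal move (terminal, hence L): (0,0).
The remaining L cells, each justified by listing all of its moves:
(0,2): L (sole option (0,1)(W) is W)
(1,1): L (options (0,1)(W), (1,0)(W) are all W)
(1,3): L (options (0,3)(W), (1,2)(W) are all W)
(2,0): L (sole option (1,0)(W) is W)
(2,2): L (options (1,2)(W), (2,1)(W) are all W)
(3,1): L (options (2,1)(W), (3,0)(W) are all W)
(3,3): L (options (2,3)(W), (3,2)(W) are all W)
(4,0): L (sole option (3,0)(W) is W)
(4,2): L (options (3,2)(W), (4,1)(W) are all W)
(5,1): L (options (4,1)(W), (5,0)(W) are all W)
(5,3): L (options (4,3)(W), (5,2)(W) are all W)
(6,0): L (sole option (5,0)(W) is W)
(6,2): L (options (5,2)(W), (6,1)(W) are all W)
Every other cell has at least one move into one of the L cells above, so it is W.
(6,0): one of the L cells justified above, so L
(5,7): the move to (5,3) reaches an L cell, so W
(6,5): the move to (6,0) reaches an L cell, so W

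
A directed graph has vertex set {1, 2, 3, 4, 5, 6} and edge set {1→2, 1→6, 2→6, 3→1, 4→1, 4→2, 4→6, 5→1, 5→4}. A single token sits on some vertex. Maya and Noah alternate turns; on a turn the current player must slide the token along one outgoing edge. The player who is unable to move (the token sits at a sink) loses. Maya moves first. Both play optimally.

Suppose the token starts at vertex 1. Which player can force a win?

Compute win/loss labels from the base case upward. A position with no move is L. Any other position is W if it can reach an L in one move, else L.
Every edge goes from a vertex to one that appears earlier in the order 6, 2, 1, 4, 3, 5, so processing vertices in that order labels each vertex after all of its successors.
6: no outgoing edge → L
2: can move to 6, which is L ⇒ W
1: can move to 6, which is L ⇒ W
4: can move to 6, which is L ⇒ W
3: the only move is to 1(W), a W ⇒ L
5: moves to 4(W), 1(W); every one is W ⇒ L
The starting position 1 is W: Maya should move to 6, handing over an L position.

Maya wins.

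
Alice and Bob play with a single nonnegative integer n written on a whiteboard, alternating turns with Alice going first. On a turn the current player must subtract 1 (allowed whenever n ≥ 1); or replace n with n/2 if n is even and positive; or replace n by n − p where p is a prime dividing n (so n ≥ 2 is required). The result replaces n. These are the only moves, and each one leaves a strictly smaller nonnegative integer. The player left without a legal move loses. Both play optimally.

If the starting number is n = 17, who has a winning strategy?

Alice wins.

Classify positions by backward induction: terminal positions (no move available) are L. From any other position, the mover wins iff some move reaches an L.
n=0: no move → L
n=1: can move to 0, which is L ⇒ W
n=2: can move to 0, which is L ⇒ W
n=3: can move to 0, which is L ⇒ W
n=4: moves to 2(W), 3(W); every one is W ⇒ L
n=5: can move to 0, which is L ⇒ W
n=6: can move to 4, which is L ⇒ W
n=7: can move to 0, which is L ⇒ W
n=8: can move to 4, which is L ⇒ W
n=9: moves to 6(W), 8(W); every one is W ⇒ L
n=10: can move to 9, which is L ⇒ W
n=11: can move to 0, which is L ⇒ W
n=12: can move to 9, which is L ⇒ W
n=13: can move to 0, which is L ⇒ W
n=14: moves to 7(W), 12(W), 13(W); every one is W ⇒ L
n=15: can move to 14, which is L ⇒ W
n=16: can move to 14, which is L ⇒ W
n=17: can move to 0, which is L ⇒ W
The starting position 17 is W: Alice should move to 0, handing over an L position.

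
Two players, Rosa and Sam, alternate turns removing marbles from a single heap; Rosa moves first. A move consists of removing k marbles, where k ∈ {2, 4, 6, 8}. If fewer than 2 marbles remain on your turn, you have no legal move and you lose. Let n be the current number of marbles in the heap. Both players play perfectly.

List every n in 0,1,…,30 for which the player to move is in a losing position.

Label each position W (a win for the player to move) or L (a loss). A position with no legal move is L; any other position is W exactly when some move reaches an L, and L when every move reaches a W.
n=0: no move → L
n=1: no move → L
n=2: reaches L-position 0 → W
n=3: reaches L-position 1 → W
n=4: reaches L-position 0 → W
n=5: reaches L-position 1 → W
n=6: reaches L-position 0 → W
n=7: reaches L-position 1 → W
n=8: reaches L-position 0 → W
n=9: reaches L-position 1 → W
n=10: only reaches 8(W), 6(W), 4(W), 2(W), all W → L
n=11: only reaches 9(W), 7(W), 5(W), 3(W), all W → L
n=12: reaches L-position 10 → W
n=13: reaches L-position 11 → W
n=14: reaches L-position 10 → W
n=15: reaches L-position 11 → W
n=16: reaches L-position 10 → W
n=17: reaches L-position 11 → W
n=18: reaches L-position 10 → W
n=19: reaches L-position 11 → W
n=20: only reaches 18(W), 16(W), 14(W), 12(W), all W → L
n=21: only reaches 19(W), 17(W), 15(W), 13(W), all W → L
n=22: reaches L-position 20 → W
n=23: reaches L-position 21 → W
n=24: reaches L-position 20 → W
n=25: reaches L-position 21 → W
n=26: reaches L-position 20 → W
n=27: reaches L-position 21 → W
n=28: reaches L-position 20 → W
n=29: reaches L-position 21 → W
n=30: only reaches 28(W), 26(W), 24(W), 22(W), all W → L
The losing starting values of n are exactly the entries labelled L in this table (7 of them).

0, 1, 10, 11, 20, 21, 30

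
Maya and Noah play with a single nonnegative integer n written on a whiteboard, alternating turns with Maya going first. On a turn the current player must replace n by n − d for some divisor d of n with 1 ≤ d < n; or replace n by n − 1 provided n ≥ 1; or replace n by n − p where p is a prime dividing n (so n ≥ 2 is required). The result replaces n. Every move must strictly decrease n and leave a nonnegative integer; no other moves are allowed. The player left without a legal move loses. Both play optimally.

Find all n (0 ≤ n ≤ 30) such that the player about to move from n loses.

0, 4, 9, 14, 20, 26

Use the standard recursion: the mover loses at a terminal position; elsewhere, the mover wins exactly when some move hands the opponent an L position.
n=0: no move → L
n=1: reaches L-position 0 → W
n=2: reaches L-position 0 → W
n=3: reaches L-position 0 → W
n=4: only reaches 2(W), 3(W), all W → L
n=5: reaches L-position 0 → W
n=6: reaches L-position 4 → W
n=7: reaches L-position 0 → W
n=8: reaches L-position 4 → W
n=9: only reaches 6(W), 8(W), all W → L
n=10: reaches L-position 9 → W
n=11: reaches L-position 0 → W
n=12: reaches L-position 9 → W
n=13: reaches L-position 0 → W
n=14: only reaches 7(W), 12(W), 13(W), all W → L
n=15: reaches L-position 14 → W
n=16: reaches L-position 14 → W
n=17: reaches L-position 0 → W
n=18: reaches L-position 9 → W
n=19: reaches L-position 0 → W
n=20: only reaches 10(W), 15(W), 16(W), 18(W), 19(W), all W → L
n=21: reaches L-position 14 → W
n=22: reaches L-position 20 → W
n=23: reaches L-position 0 → W
n=24: reaches L-position 20 → W
n=25: reaches L-position 20 → W
n=26: only reaches 13(W), 24(W), 25(W), all W → L
n=27: reaches L-position 26 → W
n=28: reaches L-position 14 → W
n=29: reaches L-position 0 → W
n=30: reaches L-position 20 → W
Reading off the rows marked L gives the requested list; there are 6 such values of n.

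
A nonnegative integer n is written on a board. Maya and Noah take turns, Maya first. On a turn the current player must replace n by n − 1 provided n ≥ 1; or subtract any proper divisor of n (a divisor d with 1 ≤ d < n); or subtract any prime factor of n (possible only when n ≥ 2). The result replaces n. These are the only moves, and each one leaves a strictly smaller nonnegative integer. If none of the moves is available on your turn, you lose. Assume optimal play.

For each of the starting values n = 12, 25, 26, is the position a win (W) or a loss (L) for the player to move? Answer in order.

Use the standard recursion: the mover loses at a terminal position; elsewhere, the mover wins exactly when some move hands the opponent an L position.
n=0: no move → L
n=1: W (go to 0, an L position)
n=2: W (go to 0, an L position)
n=3: W (go to 0, an L position)
n=4: L (options 2(W), 3(W) are all W)
n=5: W (go to 0, an L position)
n=6: W (go to 4, an L position)
n=7: W (go to 0, an L position)
n=8: W (go to 4, an L position)
n=9: L (options 6(W), 8(W) are all W)
n=10: W (go to 9, an L position)
n=11: W (go to 0, an L position)
n=12: W (go to 9, an L position)
n=13: W (go to 0, an L position)
n=14: L (options 7(W), 12(W), 13(W) are all W)
n=15: W (go to 14, an L position)
n=16: W (go to 14, an L position)
n=17: W (go to 0, an L position)
n=18: W (go to 9, an L position)
n=19: W (go to 0, an L position)
n=20: L (options 10(W), 15(W), 16(W), 18(W), 19(W) are all W)
n=21: W (go to 14, an L position)
n=22: W (go to 20, an L position)
n=23: W (go to 0, an L position)
n=24: W (go to 20, an L position)
n=25: W (go to 20, an L position)
n=26: L (options 13(W), 24(W), 25(W) are all W)

12: W, 25: W, 26: L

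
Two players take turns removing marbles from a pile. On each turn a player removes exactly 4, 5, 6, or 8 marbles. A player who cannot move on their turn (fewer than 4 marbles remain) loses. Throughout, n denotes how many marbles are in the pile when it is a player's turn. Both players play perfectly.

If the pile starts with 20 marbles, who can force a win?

Label each position W (a win for the player to move) or L (a loss). A position with no legal move is L; any other position is W exactly when some move reaches an L, and L when every move reaches a W.
n=0: no move → L
n=1: no move → L
n=2: no move → L
n=3: no move → L
n=4: W (go to 0, an L position)
n=5: W (go to 1, an L position)
n=6: W (go to 2, an L position)
n=7: W (go to 3, an L position)
n=8: W (go to 3, an L position)
n=9: W (go to 3, an L position)
n=10: W (go to 2, an L position)
n=11: W (go to 3, an L position)
n=12: L (options 8(W), 7(W), 6(W), 4(W) are all W)
n=13: L (options 9(W), 8(W), 7(W), 5(W) are all W)
n=14: L (options 10(W), 9(W), 8(W), 6(W) are all W)
n=15: L (options 11(W), 10(W), 9(W), 7(W) are all W)
n=16: W (go to 12, an L position)
n=17: W (go to 13, an L position)
n=18: W (go to 14, an L position)
n=19: W (go to 15, an L position)
n=20: W (go to 15, an L position)
From 20 the player to move can remove 5, leaving 15, reaching an L position.

The first player wins.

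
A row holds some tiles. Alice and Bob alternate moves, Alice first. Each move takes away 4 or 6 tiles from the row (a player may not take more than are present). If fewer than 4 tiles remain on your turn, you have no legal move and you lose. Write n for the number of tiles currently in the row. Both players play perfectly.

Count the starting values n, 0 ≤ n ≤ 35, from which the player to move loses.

16

Use the standard recursion: the mover loses at a terminal position; elsewhere, the mover wins exactly when some move hands the opponent an L position.
n=0: no move → L
n=1: no move → L
n=2: no move → L
n=3: no move → L
n=4: →0(L), so W
n=5: →1(L), so W
n=6: →2(L), so W
n=7: →3(L), so W
n=8: →2(L), so W
n=9: →3(L), so W
n=10: →6(W), 4(W) — all W, so L
n=11: →7(W), 5(W) — all W, so L
n=12: →8(W), 6(W) — all W, so L
n=13: →9(W), 7(W) — all W, so L
n=14: →10(L), so W
n=15: →11(L), so W
n=16: →12(L), so W
n=17: →13(L), so W
n=18: →12(L), so W
n=19: →13(L), so W
n=20: →16(W), 14(W) — all W, so L
n=21: →17(W), 15(W) — all W, so L
n=22: →18(W), 16(W) — all W, so L
n=23: →19(W), 17(W) — all W, so L
n=24: →20(L), so W
n=25: →21(L), so W
n=26: →22(L), so W
n=27: →23(L), so W
n=28: →22(L), so W
n=29: →23(L), so W
n=30: →26(W), 24(W) — all W, so L
n=31: →27(W), 25(W) — all W, so L
n=32: →28(W), 26(W) — all W, so L
n=33: →29(W), 27(W) — all W, so L
n=34: →30(L), so W
n=35: →31(L), so W
L entries with 0 ≤ n ≤ 35: n = 0, 1, 2, 3, 10, 11, 12, 13, 20, 21, 22, 23, 30, 31, 32, 33; that makes 16.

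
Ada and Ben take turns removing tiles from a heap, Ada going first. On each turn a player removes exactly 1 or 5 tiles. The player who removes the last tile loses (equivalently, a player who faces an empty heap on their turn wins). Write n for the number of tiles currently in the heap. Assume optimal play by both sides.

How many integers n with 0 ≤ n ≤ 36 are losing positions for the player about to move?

Classify positions by backward induction: terminal positions (no move available) are W. From any other position, the mover wins iff some move reaches an L.
n=0: no move; the opponent has just taken the last tile and therefore loses → W
n=1: L (sole option 0(W) is W)
n=2: W (go to 1, an L position)
n=3: L (sole option 2(W) is W)
n=4: W (go to 3, an L position)
n=5: L (options 4(W), 0(W) are all W)
n=6: W (go to 5, an L position)
n=7: L (options 6(W), 2(W) are all W)
n=8: W (go to 7, an L position)
n=9: L (options 8(W), 4(W) are all W)
n=10: W (go to 9, an L position)
n=11: L (options 10(W), 6(W) are all W)
n=12: W (go to 11, an L position)
n=13: L (options 12(W), 8(W) are all W)
n=14: W (go to 13, an L position)
n=15: L (options 14(W), 10(W) are all W)
n=16: W (go to 15, an L position)
n=17: L (options 16(W), 12(W) are all W)
n=18: W (go to 17, an L position)
n=19: L (options 18(W), 14(W) are all W)
n=20: W (go to 19, an L position)
n=21: L (options 20(W), 16(W) are all W)
n=22: W (go to 21, an L position)
n=23: L (options 22(W), 18(W) are all W)
n=24: W (go to 23, an L position)
n=25: L (options 24(W), 20(W) are all W)
n=26: W (go to 25, an L position)
n=27: L (options 26(W), 22(W) are all W)
n=28: W (go to 27, an L position)
n=29: L (options 28(W), 24(W) are all W)
n=30: W (go to 29, an L position)
n=31: L (options 30(W), 26(W) are all W)
n=32: W (go to 31, an L position)
n=33: L (options 32(W), 28(W) are all W)
n=34: W (go to 33, an L position)
n=35: L (options 34(W), 30(W) are all W)
n=36: W (go to 35, an L position)
L entries with 0 ≤ n ≤ 36: n = 1, 3, 5, 7, 9, 11, 13, 15, 17, 19, 21, 23, 25, 27, 29, 31, 33, 35; that makes 18.

18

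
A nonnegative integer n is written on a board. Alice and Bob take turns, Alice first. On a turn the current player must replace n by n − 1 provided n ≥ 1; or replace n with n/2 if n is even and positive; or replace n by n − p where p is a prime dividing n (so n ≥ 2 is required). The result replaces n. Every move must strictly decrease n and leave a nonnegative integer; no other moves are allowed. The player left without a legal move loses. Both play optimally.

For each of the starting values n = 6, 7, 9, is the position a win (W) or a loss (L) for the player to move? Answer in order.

6: W, 7: W, 9: L

Label each position W (a win for the player to move) or L (a loss). A position with no legal move is L; any other position is W exactly when some move reaches an L, and L when every move reaches a W.
n=0: no move → L
n=1: →0(L), so W
n=2: →0(L), so W
n=3: →0(L), so W
n=4: →2(W), 3(W) — all W, so L
n=5: →0(L), so W
n=6: →4(L), so W
n=7: →0(L), so W
n=8: →4(L), so W
n=9: →6(W), 8(W) — all W, so L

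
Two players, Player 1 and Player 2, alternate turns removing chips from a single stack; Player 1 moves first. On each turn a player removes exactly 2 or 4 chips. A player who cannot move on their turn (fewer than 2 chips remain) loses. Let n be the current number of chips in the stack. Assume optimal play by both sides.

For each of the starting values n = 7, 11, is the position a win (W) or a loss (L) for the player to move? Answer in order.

Positions with no move are L. A position that does have a move is losing for the player to move precisely when every available move leads to a winning position for the opponent. Fill in the labels:
n=0: no move → L
n=1: no move → L
n=2: W (go to 0, an L position)
n=3: W (go to 1, an L position)
n=4: W (go to 0, an L position)
n=5: W (go to 1, an L position)
n=6: L (options 4(W), 2(W) are all W)
n=7: L (options 5(W), 3(W) are all W)
n=8: W (go to 6, an L position)
n=9: W (go to 7, an L position)
n=10: W (go to 6, an L position)
n=11: W (go to 7, an L position)

7: L, 11: W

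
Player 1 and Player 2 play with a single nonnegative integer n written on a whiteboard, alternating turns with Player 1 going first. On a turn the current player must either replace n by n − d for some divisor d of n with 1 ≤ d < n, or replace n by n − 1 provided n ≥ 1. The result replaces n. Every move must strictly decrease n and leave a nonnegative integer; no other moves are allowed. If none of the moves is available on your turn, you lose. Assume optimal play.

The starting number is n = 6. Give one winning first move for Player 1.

Compute win/loss labels from the base case upward. A position with no move is L. Any other position is W if it can reach an L in one move, else L.
n=0: no move → L
n=1: can move to 0, which is L ⇒ W
n=2: the only move is to 1(W), a W ⇒ L
n=3: can move to 2, which is L ⇒ W
n=4: can move to 2, which is L ⇒ W
n=5: the only move is to 4(W), a W ⇒ L
n=6: can move to 5, which is L ⇒ W
From 6, the L positions reachable in one move are: 5.

Move to 5.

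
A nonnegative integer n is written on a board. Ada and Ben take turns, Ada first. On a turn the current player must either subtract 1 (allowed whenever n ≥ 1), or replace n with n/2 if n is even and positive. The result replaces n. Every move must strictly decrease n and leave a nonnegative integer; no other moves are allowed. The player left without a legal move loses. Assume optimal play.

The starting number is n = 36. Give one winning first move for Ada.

Build the W/L table. Terminal = L. A non-terminal position is W if it has a move to some L; otherwise it is L.
n=0: no move → L
n=1: reaches L-position 0 → W
n=2: only reaches 1(W), which is W → L
n=3: reaches L-position 2 → W
n=4: reaches L-position 2 → W
n=5: only reaches 4(W), which is W → L
n=6: reaches L-position 5 → W
n=7: only reaches 6(W), which is W → L
n=8: reaches L-position 7 → W
n=9: only reaches 8(W), which is W → L
n=10: reaches L-position 5 → W
n=11: only reaches 10(W), which is W → L
n=12: reaches L-position 11 → W
n=13: only reaches 12(W), which is W → L
n=14: reaches L-position 7 → W
n=15: only reaches 14(W), which is W → L
n=16: reaches L-position 15 → W
n=17: only reaches 16(W), which is W → L
n=18: reaches L-position 9 → W
n=19: only reaches 18(W), which is W → L
n=20: reaches L-position 19 → W
n=21: only reaches 20(W), which is W → L
n=22: reaches L-position 11 → W
n=23: only reaches 22(W), which is W → L
n=24: reaches L-position 23 → W
n=25: only reaches 24(W), which is W → L
n=26: reaches L-position 13 → W
n=27: only reaches 26(W), which is W → L
n=28: reaches L-position 27 → W
n=29: only reaches 28(W), which is W → L
n=30: reaches L-position 15 → W
n=31: only reaches 30(W), which is W → L
n=32: reaches L-position 31 → W
n=33: only reaches 32(W), which is W → L
n=34: reaches L-position 17 → W
n=35: only reaches 34(W), which is W → L
n=36: reaches L-position 35 → W
From 36, the L positions reachable in one move are: 35.

Move to 35.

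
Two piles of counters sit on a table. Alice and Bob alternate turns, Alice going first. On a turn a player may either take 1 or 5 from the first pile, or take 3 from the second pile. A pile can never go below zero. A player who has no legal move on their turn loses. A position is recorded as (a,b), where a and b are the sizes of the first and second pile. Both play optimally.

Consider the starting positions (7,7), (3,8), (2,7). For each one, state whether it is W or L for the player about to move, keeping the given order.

Build the W/L table. Terminal = L. A non-terminal position is W if it has a move to some L; otherwise it is L.
No move ever increases a pile, so every position that can arise here has a ≤ 7 and b ≤ 8; it is enough to label the cells with 0 ≤ a ≤ 7 and 0 ≤ b ≤ 8.
Every move lowers a or b (never raises either), so fill the grid row by row in increasing a, and left to right within a row: each cell's successors are then already labelled.
      b=0  b=1  b=2  b=3  b=4  b=5  b=6  b=7  b=8
a=0:    L    L    L    W    W    W    L    L    L
a=1:    W    W    W    L    L    L    W    W    W
a=2:    L    L    L    W    W    W    L    L    L
a=3:    W    W    W    L    L    L    W    W    W
a=4:    L    L    L    W    W    W    L    L    L
a=5:    W    W    W    L    L    L    W    W    W
a=6:    L    L    L    W    W    W    L    L    L
a=7:    W    W    W    L    L    L    W    W    W
Cells with no legal move (terminal, hence L): (0,0), (0,1), (0,2).
The remaining L cells, each justified by listing all of its moves:
(0,6): the only move is to (0,3)(W), a W ⇒ L
(0,7): the only move is to (0,4)(W), a W ⇒ L
(0,8): the only move is to (0,5)(W), a W ⇒ L
(1,3): moves to (0,3)(W), (1,0)(W); every one is W ⇒ L
(1,4): moves to (0,4)(W), (1,1)(W); every one is W ⇒ L
(1,5): moves to (0,5)(W), (1,2)(W); every one is W ⇒ L
(2,0): the only move is to (1,0)(W), a W ⇒ L
(2,1): the only move is to (1,1)(W), a W ⇒ L
(2,2): the only move is to (1,2)(W), a W ⇒ L
(2,6): moves to (1,6)(W), (2,3)(W); every one is W ⇒ L
(2,7): moves to (1,7)(W), (2,4)(W); every one is W ⇒ L
(2,8): moves to (1,8)(W), (2,5)(W); every one is W ⇒ L
(3,3): moves to (2,3)(W), (3,0)(W); every one is W ⇒ L
(3,4): moves to (2,4)(W), (3,1)(W); every one is W ⇒ L
(3,5): moves to (2,5)(W), (3,2)(W); every one is W ⇒ L
(4,0): the only move is to (3,0)(W), a W ⇒ L
(4,1): the only move is to (3,1)(W), a W ⇒ L
(4,2): the only move is to (3,2)(W), a W ⇒ L
(4,6): moves to (3,6)(W), (4,3)(W); every one is W ⇒ L
(4,7): moves to (3,7)(W), (4,4)(W); every one is W ⇒ L
(4,8): moves to (3,8)(W), (4,5)(W); every one is W ⇒ L
(5,3): moves to (4,3)(W), (0,3)(W), (5,0)(W); every one is W ⇒ L
(5,4): moves to (4,4)(W), (0,4)(W), (5,1)(W); every one is W ⇒ L
(5,5): moves to (4,5)(W), (0,5)(W), (5,2)(W); every one is W ⇒ L
(6,0): moves to (5,0)(W), (1,0)(W); every one is W ⇒ L
(6,1): moves to (5,1)(W), (1,1)(W); every one is W ⇒ L
(6,2): moves to (5,2)(W), (1,2)(W); every one is W ⇒ L
(6,6): moves to (5,6)(W), (1,6)(W), (6,3)(W); every one is W ⇒ L
(6,7): moves to (5,7)(W), (1,7)(W), (6,4)(W); every one is W ⇒ L
(6,8): moves to (5,8)(W), (1,8)(W), (6,5)(W); every one is W ⇒ L
(7,3): moves to (6,3)(W), (2,3)(W), (7,0)(W); every one is W ⇒ L
(7,4): moves to (6,4)(W), (2,4)(W), (7,1)(W); every one is W ⇒ L
(7,5): moves to (6,5)(W), (2,5)(W), (7,2)(W); every one is W ⇒ L
Every other cell has at least one move into one of the L cells above, so it is W.
(7,7): the move to (6,7) reaches an L cell, so W
(3,8): the move to (2,8) reaches an L cell, so W
(2,7): one of the L cells justified above, so L

(7,7): W, (3,8): W, (2,7): L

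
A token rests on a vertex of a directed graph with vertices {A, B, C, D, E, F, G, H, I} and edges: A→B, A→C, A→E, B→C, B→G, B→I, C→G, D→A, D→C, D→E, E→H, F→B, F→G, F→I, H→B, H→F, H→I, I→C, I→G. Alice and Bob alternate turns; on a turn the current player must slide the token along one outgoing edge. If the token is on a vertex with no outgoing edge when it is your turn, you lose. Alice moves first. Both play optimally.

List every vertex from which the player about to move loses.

Build the W/L table. Terminal = L. A non-terminal position is W if it has a move to some L; otherwise it is L.
Every edge goes from a vertex to one that appears earlier in the order G, C, I, B, F, H, E, A, D, so processing vertices in that order labels each vertex after all of its successors.
G: no outgoing edge → L
C: reaches L-position G → W
I: reaches L-position G → W
B: reaches L-position G → W
F: reaches L-position G → W
H: only reaches F(W), B(W), I(W), all W → L
E: reaches L-position H → W
A: only reaches E(W), B(W), C(W), all W → L
D: reaches L-position A → W
Reading off the rows marked L gives the requested list; there are 3 such vertices.

A, G, H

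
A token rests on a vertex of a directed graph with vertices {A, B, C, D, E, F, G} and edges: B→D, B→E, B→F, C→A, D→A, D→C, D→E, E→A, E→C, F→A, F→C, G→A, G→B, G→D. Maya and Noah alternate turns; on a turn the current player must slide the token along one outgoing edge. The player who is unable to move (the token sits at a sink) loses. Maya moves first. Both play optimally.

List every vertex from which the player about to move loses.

Build the W/L table. Terminal = L. A non-terminal position is W if it has a move to some L; otherwise it is L.
Every edge goes from a vertex to one that appears earlier in the order A, C, E, D, F, B, G, so processing vertices in that order labels each vertex after all of its successors.
A: no outgoing edge → L
C: can move to A, which is L ⇒ W
E: can move to A, which is L ⇒ W
D: can move to A, which is L ⇒ W
F: can move to A, which is L ⇒ W
B: moves to F(W), D(W), E(W); every one is W ⇒ L
G: can move to B, which is L ⇒ W
Reading off the rows marked L gives the requested list; there are 2 such vertices.

A, B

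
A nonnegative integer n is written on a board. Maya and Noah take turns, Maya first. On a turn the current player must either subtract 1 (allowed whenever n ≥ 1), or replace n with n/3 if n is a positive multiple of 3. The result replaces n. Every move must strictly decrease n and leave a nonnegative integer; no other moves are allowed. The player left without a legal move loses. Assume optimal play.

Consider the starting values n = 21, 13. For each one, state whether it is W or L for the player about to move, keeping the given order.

21: W, 13: L

Use the standard recursion: the mover loses at a terminal position; elsewhere, the mover wins exactly when some move hands the opponent an L position.
n=0: no move → L
n=1: W (go to 0, an L position)
n=2: L (sole option 1(W) is W)
n=3: W (go to 2, an L position)
n=4: L (sole option 3(W) is W)
n=5: W (go to 4, an L position)
n=6: W (go to 2, an L position)
n=7: L (sole option 6(W) is W)
n=8: W (go to 7, an L position)
n=9: L (options 3(W), 8(W) are all W)
n=10: W (go to 9, an L position)
n=11: L (sole option 10(W) is W)
n=12: W (go to 4, an L position)
n=13: L (sole option 12(W) is W)
n=14: W (go to 13, an L position)
n=15: L (options 5(W), 14(W) are all W)
n=16: W (go to 15, an L position)
n=17: L (sole option 16(W) is W)
n=18: W (go to 17, an L position)
n=19: L (sole option 18(W) is W)
n=20: W (go to 19, an L position)
n=21: W (go to 7, an L position)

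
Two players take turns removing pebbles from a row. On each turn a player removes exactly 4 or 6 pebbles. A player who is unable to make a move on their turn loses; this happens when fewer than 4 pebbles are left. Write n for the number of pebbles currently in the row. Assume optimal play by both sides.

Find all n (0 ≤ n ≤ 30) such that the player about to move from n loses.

Compute win/loss labels from the base case upward. A position with no move is L. Any other position is W if it can reach an L in one move, else L.
n=0: no move → L
n=1: no move → L
n=2: no move → L
n=3: no move → L
n=4: W (go to 0, an L position)
n=5: W (go to 1, an L position)
n=6: W (go to 2, an L position)
n=7: W (go to 3, an L position)
n=8: W (go to 2, an L position)
n=9: W (go to 3, an L position)
n=10: L (options 6(W), 4(W) are all W)
n=11: L (options 7(W), 5(W) are all W)
n=12: L (options 8(W), 6(W) are all W)
n=13: L (options 9(W), 7(W) are all W)
n=14: W (go to 10, an L position)
n=15: W (go to 11, an L position)
n=16: W (go to 12, an L position)
n=17: W (go to 13, an L position)
n=18: W (go to 12, an L position)
n=19: W (go to 13, an L position)
n=20: L (options 16(W), 14(W) are all W)
n=21: L (options 17(W), 15(W) are all W)
n=22: L (options 18(W), 16(W) are all W)
n=23: L (options 19(W), 17(W) are all W)
n=24: W (go to 20, an L position)
n=25: W (go to 21, an L position)
n=26: W (go to 22, an L position)
n=27: W (go to 23, an L position)
n=28: W (go to 22, an L position)
n=29: W (go to 23, an L position)
n=30: L (options 26(W), 24(W) are all W)
Reading off the rows marked L gives the requested list; there are 13 such values of n.

0, 1, 2, 3, 10, 11, 12, 13, 20, 21, 22, 23, 30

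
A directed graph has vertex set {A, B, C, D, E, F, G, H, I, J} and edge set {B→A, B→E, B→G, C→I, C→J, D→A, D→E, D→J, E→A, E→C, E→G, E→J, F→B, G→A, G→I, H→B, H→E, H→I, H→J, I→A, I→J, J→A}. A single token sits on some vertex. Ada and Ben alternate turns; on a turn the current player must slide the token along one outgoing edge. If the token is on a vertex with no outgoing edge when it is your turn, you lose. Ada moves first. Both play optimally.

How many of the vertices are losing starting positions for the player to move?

Use the standard recursion: the mover loses at a terminal position; elsewhere, the mover wins exactly when some move hands the opponent an L position.
Every edge goes from a vertex to one that appears earlier in the order A, J, I, G, C, E, B, F, H, D, so processing vertices in that order labels each vertex after all of its successors.
A: no outgoing edge → L
J: →A(L), so W
I: →A(L), so W
G: →A(L), so W
C: →I(W), J(W) — all W, so L
E: →C(L), so W
B: →A(L), so W
F: →B(W) only, which is W, so L
H: →B(W), E(W), I(W), J(W) — all W, so L
D: →A(L), so W
The L vertices are A, C, F, H; that is 4 in all.

4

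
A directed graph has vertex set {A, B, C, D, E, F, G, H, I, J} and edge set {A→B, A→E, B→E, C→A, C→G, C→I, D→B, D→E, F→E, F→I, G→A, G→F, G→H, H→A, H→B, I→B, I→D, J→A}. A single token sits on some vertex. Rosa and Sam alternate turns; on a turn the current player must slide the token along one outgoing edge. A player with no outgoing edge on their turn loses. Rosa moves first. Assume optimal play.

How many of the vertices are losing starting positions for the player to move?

Build the W/L table. Terminal = L. A non-terminal position is W if it has a move to some L; otherwise it is L.
Every edge goes from a vertex to one that appears earlier in the order E, B, D, I, A, F, H, G, C, J, so processing vertices in that order labels each vertex after all of its successors.
E: no outgoing edge → L
B: reaches L-position E → W
D: reaches L-position E → W
I: only reaches D(W), B(W), all W → L
A: reaches L-position E → W
F: reaches L-position I → W
H: only reaches A(W), B(W), all W → L
G: reaches L-position H → W
C: reaches L-position I → W
J: only reaches A(W), which is W → L
The L vertices are E, H, I, J; that is 4 in all.

4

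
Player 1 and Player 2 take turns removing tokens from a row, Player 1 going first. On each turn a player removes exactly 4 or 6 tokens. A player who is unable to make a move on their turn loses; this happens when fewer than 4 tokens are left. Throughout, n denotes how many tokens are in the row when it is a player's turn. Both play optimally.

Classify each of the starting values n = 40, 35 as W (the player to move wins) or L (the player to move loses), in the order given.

Compute win/loss labels from the base case upward. A position with no move is L. Any other position is W if it can reach an L in one move, else L.
n=0: no move → L
n=1: no move → L
n=2: no move → L
n=3: no move → L
n=4: can move to 0, which is L ⇒ W
n=5: can move to 1, which is L ⇒ W
n=6: can move to 2, which is L ⇒ W
n=7: can move to 3, which is L ⇒ W
n=8: can move to 2, which is L ⇒ W
n=9: can move to 3, which is L ⇒ W
n=10: moves to 6(W), 4(W); every one is W ⇒ L
n=11: moves to 7(W), 5(W); every one is W ⇒ L
n=12: moves to 8(W), 6(W); every one is W ⇒ L
n=13: moves to 9(W), 7(W); every one is W ⇒ L
n=14: can move to 10, which is L ⇒ W
n=15: can move to 11, which is L ⇒ W
n=16: can move to 12, which is L ⇒ W
n=17: can move to 13, which is L ⇒ W
n=18: can move to 12, which is L ⇒ W
n=19: can move to 13, which is L ⇒ W
n=20: moves to 16(W), 14(W); every one is W ⇒ L
n=21: moves to 17(W), 15(W); every one is W ⇒ L
n=22: moves to 18(W), 16(W); every one is W ⇒ L
n=23: moves to 19(W), 17(W); every one is W ⇒ L
n=24: can move to 20, which is L ⇒ W
n=25: can move to 21, which is L ⇒ W
n=26: can move to 22, which is L ⇒ W
n=27: can move to 23, which is L ⇒ W
n=28: can move to 22, which is L ⇒ W
n=29: can move to 23, which is L ⇒ W
n=30: moves to 26(W), 24(W); every one is W ⇒ L
n=31: moves to 27(W), 25(W); every one is W ⇒ L
n=32: moves to 28(W), 26(W); every one is W ⇒ L
n=33: moves to 29(W), 27(W); every one is W ⇒ L
n=34: can move to 30, which is L ⇒ W
n=35: can move to 31, which is L ⇒ W
n=36: can move to 32, which is L ⇒ W
n=37: can move to 33, which is L ⇒ W
n=38: can move to 32, which is L ⇒ W
n=39: can move to 33, which is L ⇒ W
n=40: moves to 36(W), 34(W); every one is W ⇒ L

40: L, 35: W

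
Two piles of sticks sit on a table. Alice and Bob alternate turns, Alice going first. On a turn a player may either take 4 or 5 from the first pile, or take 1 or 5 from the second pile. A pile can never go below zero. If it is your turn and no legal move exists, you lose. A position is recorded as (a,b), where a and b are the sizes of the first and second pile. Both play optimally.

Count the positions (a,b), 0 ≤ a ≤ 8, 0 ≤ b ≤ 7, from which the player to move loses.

Positions with no move are L. A position that does have a move is losing for the player to move precisely when every available move leads to a winning position for the opponent. Fill in the labels:
Every move lowers a or b (never raises either), so fill the grid row by row in increasing a, and left to right within a row: each cell's successors are then already labelled.
      b=0  b=1  b=2  b=3  b=4  b=5  b=6  b=7
a=0:    L    W    L    W    L    W    L    W
a=1:    L    W    L    W    L    W    L    W
a=2:    L    W    L    W    L    W    L    W
a=3:    L    W    L    W    L    W    L    W
a=4:    W    L    W    L    W    L    W    L
a=5:    W    L    W    L    W    L    W    L
a=6:    W    L    W    L    W    L    W    L
a=7:    W    L    W    L    W    L    W    L
a=8:    W    W    W    W    W    W    W    W
Cells with no legal move (terminal, hence L): (0,0), (1,0), (2,0), (3,0).
The remaining L cells, each justified by listing all of its moves:
(0,2): L (sole option (0,1)(W) is W)
(0,4): L (sole option (0,3)(W) is W)
(0,6): L (options (0,5)(W), (0,1)(W) are all W)
(1,2): L (sole option (1,1)(W) is W)
(1,4): L (sole option (1,3)(W) is W)
(1,6): L (options (1,5)(W), (1,1)(W) are all W)
(2,2): L (sole option (2,1)(W) is W)
(2,4): L (sole option (2,3)(W) is W)
(2,6): L (options (2,5)(W), (2,1)(W) are all W)
(3,2): L (sole option (3,1)(W) is W)
(3,4): L (sole option (3,3)(W) is W)
(3,6): L (options (3,5)(W), (3,1)(W) are all W)
(4,1): L (options (0,1)(W), (4,0)(W) are all W)
(4,3): L (options (0,3)(W), (4,2)(W) are all W)
(4,5): L (options (0,5)(W), (4,4)(W), (4,0)(W) are all W)
(4,7): L (options (0,7)(W), (4,6)(W), (4,2)(W) are all W)
(5,1): L (options (1,1)(W), (0,1)(W), (5,0)(W) are all W)
(5,3): L (options (1,3)(W), (0,3)(W), (5,2)(W) are all W)
(5,5): L (options (1,5)(W), (0,5)(W), (5,4)(W), (5,0)(W) are all W)
(5,7): L (options (1,7)(W), (0,7)(W), (5,6)(W), (5,2)(W) are all W)
(6,1): L (options (2,1)(W), (1,1)(W), (6,0)(W) are all W)
(6,3): L (options (2,3)(W), (1,3)(W), (6,2)(W) are all W)
(6,5): L (options (2,5)(W), (1,5)(W), (6,4)(W), (6,0)(W) are all W)
(6,7): L (options (2,7)(W), (1,7)(W), (6,6)(W), (6,2)(W) are all W)
(7,1): L (options (3,1)(W), (2,1)(W), (7,0)(W) are all W)
(7,3): L (options (3,3)(W), (2,3)(W), (7,2)(W) are all W)
(7,5): L (options (3,5)(W), (2,5)(W), (7,4)(W), (7,0)(W) are all W)
(7,7): L (options (3,7)(W), (2,7)(W), (7,6)(W), (7,2)(W) are all W)
Every other cell has at least one move into one of the L cells above, so it is W.
L cells per row: a=0: 4, a=1: 4, a=2: 4, a=3: 4, a=4: 4, a=5: 4, a=6: 4, a=7: 4, a=8: 0; total 32.

32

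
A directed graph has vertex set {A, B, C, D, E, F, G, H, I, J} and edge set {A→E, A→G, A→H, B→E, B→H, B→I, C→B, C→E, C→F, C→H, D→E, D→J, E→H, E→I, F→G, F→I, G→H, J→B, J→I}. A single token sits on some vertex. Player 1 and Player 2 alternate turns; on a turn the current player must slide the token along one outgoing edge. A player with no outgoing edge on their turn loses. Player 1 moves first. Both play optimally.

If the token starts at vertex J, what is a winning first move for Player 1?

Positions with no move are L. A position that does have a move is losing for the player to move precisely when every available move leads to a winning position for the opponent. Fill in the labels:
Every edge goes from a vertex to one that appears earlier in the order I, H, G, F, E, A, B, J, D, C, so processing vertices in that order labels each vertex after all of its successors.
I: no outgoing edge → L
H: no outgoing edge → L
G: →H(L), so W
F: →I(L), so W
E: →H(L), so W
A: →H(L), so W
B: →H(L), so W
J: →I(L), so W
D: →J(W), E(W) — all W, so L
C: →H(L), so W
From J, the L positions reachable in one move are: I.

Move to I.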